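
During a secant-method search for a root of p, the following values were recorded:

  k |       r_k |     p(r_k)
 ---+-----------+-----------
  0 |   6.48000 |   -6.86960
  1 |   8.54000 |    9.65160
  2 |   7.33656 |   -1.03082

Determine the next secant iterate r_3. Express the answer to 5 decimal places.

7.45269

r_3 = 7.33656 − (-1.03082)·(7.33656 − 8.54000) / (-1.03082 − 9.65160)
   = 7.33656 − (1.2405300)/(-10.6824200) = 7.4526882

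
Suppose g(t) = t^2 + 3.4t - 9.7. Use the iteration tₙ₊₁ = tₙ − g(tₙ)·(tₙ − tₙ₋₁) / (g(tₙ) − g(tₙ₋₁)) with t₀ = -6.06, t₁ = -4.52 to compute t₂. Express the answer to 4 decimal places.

-5.1659

g(-6.06) = 6.419600, g(-4.52) = -4.637600
t₂ = -4.520000 − (-4.637600)·(-4.520000 − (-6.060000)) / (-4.637600 − 6.419600) = -4.520000 − (-7.141904)/(-11.057200) = -5.165905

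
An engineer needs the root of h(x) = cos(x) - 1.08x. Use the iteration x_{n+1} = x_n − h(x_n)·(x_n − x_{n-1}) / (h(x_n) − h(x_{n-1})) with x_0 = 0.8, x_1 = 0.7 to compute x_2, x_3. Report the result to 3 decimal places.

0.705, 0.705

h(0.8) = -0.16729, h(0.7) = 0.00884
x_2 = 0.70000 − 0.00884·(0.70000 − 0.80000) / (0.00884 − (-0.16729)) = 0.70000 − (-0.00088)/(0.17614) = 0.70502
h(0.70502) = 0.00018
x_3 = 0.70502 − 0.00018·(0.70502 − 0.70000) / (0.00018 − 0.00884) = 0.70502 − (0.00000)/(-0.00867) = 0.70512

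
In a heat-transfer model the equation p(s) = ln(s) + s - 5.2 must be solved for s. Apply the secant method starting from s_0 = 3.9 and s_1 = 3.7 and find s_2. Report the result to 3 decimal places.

3.852

p(3.9) = 0.06098, p(3.7) = -0.19167
s_2 = 3.70000 − (-0.19167)·(3.70000 − 3.90000) / (-0.19167 − 0.06098) = 3.70000 − (0.03833)/(-0.25264) = 3.85173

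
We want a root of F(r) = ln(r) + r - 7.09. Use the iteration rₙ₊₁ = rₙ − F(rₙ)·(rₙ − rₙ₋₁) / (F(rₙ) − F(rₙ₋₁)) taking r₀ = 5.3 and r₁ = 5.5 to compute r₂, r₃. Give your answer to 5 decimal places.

F(5.3) = -0.1222932, F(5.5) = 0.1147481
r₂ = 5.5000000 − 0.1147481·(5.5000000 − 5.3000000) / (0.1147481 − (-0.1222932)) = 5.5000000 − (0.0229496)/(0.2370413) = 5.4031830
F(5.4031830) = 0.0001713
r₃ = 5.4031830 − 0.0001713·(5.4031830 − 5.5000000) / (0.0001713 − 0.1147481) = 5.4031830 − (-0.0000166)/(-0.1145768) = 5.4030383

5.40318, 5.40304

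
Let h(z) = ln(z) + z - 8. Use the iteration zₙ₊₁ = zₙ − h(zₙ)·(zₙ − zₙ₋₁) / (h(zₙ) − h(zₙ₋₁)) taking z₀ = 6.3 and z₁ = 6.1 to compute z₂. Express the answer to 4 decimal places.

6.1790

h(6.3) = 0.140550, h(6.1) = -0.091711
z₂ = 6.100000 − (-0.091711)·(6.100000 − 6.300000) / (-0.091711 − 0.140550) = 6.100000 − (0.018342)/(-0.232261) = 6.178973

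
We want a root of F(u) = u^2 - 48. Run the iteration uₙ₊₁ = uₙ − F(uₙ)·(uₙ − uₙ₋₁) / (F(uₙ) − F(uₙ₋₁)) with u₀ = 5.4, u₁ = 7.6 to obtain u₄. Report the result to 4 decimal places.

6.9282

F(5.4) = -18.840000, F(7.6) = 9.760000
u₂ = 7.600000 − 9.760000·(7.600000 − 5.400000) / (9.760000 − (-18.840000)) = 7.600000 − (21.472000)/(28.600000) = 6.849231
F(6.849231) = -1.088038
u₃ = 6.849231 − (-1.088038)·(6.849231 − 7.600000) / (-1.088038 − 9.760000) = 6.849231 − (0.816865)/(-10.848038) = 6.924532
F(6.924532) = -0.050863
u₄ = 6.924532 − (-0.050863)·(6.924532 − 6.849231) / (-0.050863 − (-1.088038)) = 6.924532 − (-0.003830)/(1.037175) = 6.928224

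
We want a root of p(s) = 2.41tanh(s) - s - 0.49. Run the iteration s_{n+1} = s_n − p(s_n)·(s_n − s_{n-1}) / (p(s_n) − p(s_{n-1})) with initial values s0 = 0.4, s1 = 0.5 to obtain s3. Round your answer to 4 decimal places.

p(0.4) = 0.025677, p(0.5) = 0.123702
s2 = 0.500000 − 0.123702·(0.500000 − 0.400000) / (0.123702 − 0.025677) = 0.500000 − (0.012370)/(0.098025) = 0.373806
p(0.373806) = -0.002674
s3 = 0.373806 − (-0.002674)·(0.373806 − 0.500000) / (-0.002674 − 0.123702) = 0.373806 − (0.000337)/(-0.126376) = 0.376476

0.3765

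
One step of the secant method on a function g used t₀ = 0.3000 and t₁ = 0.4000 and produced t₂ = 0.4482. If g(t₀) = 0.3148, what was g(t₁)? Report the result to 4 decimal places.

The secant line through (0.3000, 0.3148) and (0.4000, g(t₁)) crosses zero at t₂ = 0.4482.
So (0.3000, 0.3148), (0.4000, g(t₁)), (0.4482, 0) are collinear:
g(t₁) = 0.3148 · (0.4000 − 0.4482) / (0.3000 − 0.4482) = 0.3148 · (-0.048200)/(-0.148200) = 0.102384

0.1024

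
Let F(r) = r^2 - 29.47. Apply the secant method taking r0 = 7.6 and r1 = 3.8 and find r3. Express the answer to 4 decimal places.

F(7.6) = 28.290000, F(3.8) = -15.030000
r2 = 3.800000 − (-15.030000)·(3.800000 − 7.600000) / (-15.030000 − 28.290000) = 3.800000 − (57.114000)/(-43.320000) = 5.118421
F(5.118421) = -3.271766
r3 = 5.118421 − (-3.271766)·(5.118421 − 3.800000) / (-3.271766 − (-15.030000)) = 5.118421 − (-4.313565)/(11.758234) = 5.485276

5.4853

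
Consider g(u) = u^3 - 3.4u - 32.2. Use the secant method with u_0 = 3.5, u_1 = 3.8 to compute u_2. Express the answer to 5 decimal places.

3.53348

g(3.5) = -1.2250000, g(3.8) = 9.7520000
u_2 = 3.8000000 − 9.7520000·(3.8000000 − 3.5000000) / (9.7520000 − (-1.2250000)) = 3.8000000 − (2.9256000)/(10.9770000) = 3.5334791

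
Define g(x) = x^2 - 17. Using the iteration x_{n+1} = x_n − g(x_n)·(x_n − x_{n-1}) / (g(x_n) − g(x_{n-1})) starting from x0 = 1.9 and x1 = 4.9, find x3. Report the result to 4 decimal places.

4.1006

g(1.9) = -13.390000, g(4.9) = 7.010000
x2 = 4.900000 − 7.010000·(4.900000 − 1.900000) / (7.010000 − (-13.390000)) = 4.900000 − (21.030000)/(20.400000) = 3.869118
g(3.869118) = -2.029929
x3 = 3.869118 − (-2.029929)·(3.869118 − 4.900000) / (-2.029929 − 7.010000) = 3.869118 − (2.092618)/(-9.039929) = 4.100604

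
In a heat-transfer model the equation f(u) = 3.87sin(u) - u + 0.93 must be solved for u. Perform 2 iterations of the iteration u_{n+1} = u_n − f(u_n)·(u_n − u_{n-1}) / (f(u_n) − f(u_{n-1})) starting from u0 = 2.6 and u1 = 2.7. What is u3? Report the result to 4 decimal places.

f(2.6) = 0.324990, f(2.7) = -0.116040
u2 = 2.700000 − (-0.116040)·(2.700000 − 2.600000) / (-0.116040 − 0.324990) = 2.700000 − (-0.011604)/(-0.441030) = 2.673689
f(2.673689) = 0.001744
u3 = 2.673689 − 0.001744·(2.673689 − 2.700000) / (0.001744 − (-0.116040)) = 2.673689 − (-0.000046)/(0.117784) = 2.674079

2.6741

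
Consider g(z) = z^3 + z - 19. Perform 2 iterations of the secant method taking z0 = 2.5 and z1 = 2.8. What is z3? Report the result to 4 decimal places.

2.5432

g(2.5) = -0.875000, g(2.8) = 5.752000
z2 = 2.800000 − 5.752000·(2.800000 − 2.500000) / (5.752000 − (-0.875000)) = 2.800000 − (1.725600)/(6.627000) = 2.539611
g(2.539611) = -0.080859
z3 = 2.539611 − (-0.080859)·(2.539611 − 2.800000) / (-0.080859 − 5.752000) = 2.539611 − (0.021055)/(-5.832859) = 2.543220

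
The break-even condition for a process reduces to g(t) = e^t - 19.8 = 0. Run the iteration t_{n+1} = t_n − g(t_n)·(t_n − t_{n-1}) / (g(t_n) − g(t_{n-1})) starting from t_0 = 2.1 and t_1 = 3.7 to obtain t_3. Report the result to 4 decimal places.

2.8845

g(2.1) = -11.633830, g(3.7) = 20.647304
t_2 = 3.700000 − 20.647304·(3.700000 − 2.100000) / (20.647304 − (-11.633830)) = 3.700000 − (33.035687)/(32.281134) = 2.676626
g(2.676626) = -5.264040
t_3 = 2.676626 − (-5.264040)·(2.676626 − 3.700000) / (-5.264040 − 20.647304) = 2.676626 − (5.387084)/(-25.911344) = 2.884530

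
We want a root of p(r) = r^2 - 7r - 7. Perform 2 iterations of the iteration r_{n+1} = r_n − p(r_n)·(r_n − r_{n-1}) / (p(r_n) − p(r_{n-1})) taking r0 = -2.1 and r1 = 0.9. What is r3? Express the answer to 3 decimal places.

-0.958

p(-2.1) = 12.11000, p(0.9) = -12.49000
r2 = 0.90000 − (-12.49000)·(0.90000 − (-2.10000)) / (-12.49000 − 12.11000) = 0.90000 − (-37.47000)/(-24.60000) = -0.62317
p(-0.62317) = -2.24946
r3 = -0.62317 − (-2.24946)·(-0.62317 − 0.90000) / (-2.24946 − (-12.49000)) = -0.62317 − (3.42632)/(10.24054) = -0.95775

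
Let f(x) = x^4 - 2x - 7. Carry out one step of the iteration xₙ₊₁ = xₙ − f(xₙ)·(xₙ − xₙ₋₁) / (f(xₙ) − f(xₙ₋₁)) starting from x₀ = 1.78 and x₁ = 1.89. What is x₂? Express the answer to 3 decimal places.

f(1.78) = -0.52124, f(1.89) = 1.97990
x₂ = 1.89000 − 1.97990·(1.89000 − 1.78000) / (1.97990 − (-0.52124)) = 1.89000 − (0.21779)/(2.50114) = 1.80292

1.803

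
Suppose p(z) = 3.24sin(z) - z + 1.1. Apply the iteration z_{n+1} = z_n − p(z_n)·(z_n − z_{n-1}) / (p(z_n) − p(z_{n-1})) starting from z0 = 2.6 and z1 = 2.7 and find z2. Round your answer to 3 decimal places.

p(2.6) = 0.17022, p(2.7) = -0.21529
z2 = 2.70000 − (-0.21529)·(2.70000 − 2.60000) / (-0.21529 − 0.17022) = 2.70000 − (-0.02153)/(-0.38551) = 2.64416

2.644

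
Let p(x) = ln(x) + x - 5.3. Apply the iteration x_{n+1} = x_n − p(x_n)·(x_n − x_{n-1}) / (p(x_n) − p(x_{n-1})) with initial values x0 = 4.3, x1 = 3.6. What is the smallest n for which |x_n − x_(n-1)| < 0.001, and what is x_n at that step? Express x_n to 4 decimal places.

p(4.3) = 0.458615, p(3.6) = -0.419066
x2 = 3.600000 − (-0.419066)·(-0.700000)/(-0.877681) = 3.934229;  |Δ| = 0.334229
p(3.934229) = 0.003944
x3 = 3.934229 − 0.003944·(0.334229)/(0.423010) = 3.931113;  |Δ| = 0.003116
p(3.931113) = 0.000035
x4 = 3.931113 − 0.000035·(-0.003116)/(-0.003908) = 3.931085;  |Δ| = 0.000028
|x4 − x3| = 0.000028 < 0.001

n = 4, x_n = 3.9311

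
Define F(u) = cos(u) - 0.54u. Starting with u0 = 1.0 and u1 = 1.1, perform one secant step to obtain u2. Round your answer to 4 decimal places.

F(1.0) = 0.000302, F(1.1) = -0.140404
u2 = 1.100000 − (-0.140404)·(1.100000 − 1.000000) / (-0.140404 − 0.000302) = 1.100000 − (-0.014040)/(-0.140706) = 1.000215

1.0002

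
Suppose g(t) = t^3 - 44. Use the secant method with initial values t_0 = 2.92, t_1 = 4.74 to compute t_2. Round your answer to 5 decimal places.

g(2.92) = -19.1029120, g(4.74) = 62.4964240
t_2 = 4.7400000 − 62.4964240·(4.7400000 − 2.9200000) / (62.4964240 − (-19.1029120)) = 4.7400000 − (113.7434917)/(81.5993360) = 3.3460733

3.34607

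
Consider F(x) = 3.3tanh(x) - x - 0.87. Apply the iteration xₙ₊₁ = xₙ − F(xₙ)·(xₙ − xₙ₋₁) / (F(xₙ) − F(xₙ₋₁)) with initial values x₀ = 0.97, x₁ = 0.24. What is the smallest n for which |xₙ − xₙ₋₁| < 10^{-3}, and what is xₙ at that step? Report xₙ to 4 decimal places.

F(0.97) = 0.630724, F(0.24) = -0.332864
x₂ = 0.240000 − (-0.332864)·(-0.730000)/(-0.963588) = 0.492173;  |Δ| = 0.252173
F(0.492173) = 0.142427
x₃ = 0.492173 − 0.142427·(0.252173)/(0.475291) = 0.416606;  |Δ| = 0.075567
F(0.416606) = 0.013816
x₄ = 0.416606 − 0.013816·(-0.075567)/(-0.128610) = 0.408488;  |Δ| = 0.008118
F(0.408488) = -0.000767
x₅ = 0.408488 − (-0.000767)·(-0.008118)/(-0.014583) = 0.408915;  |Δ| = 0.000427
|x₅ − x₄| = 0.000427 < 10^{-3}

n = 5, xₙ = 0.4089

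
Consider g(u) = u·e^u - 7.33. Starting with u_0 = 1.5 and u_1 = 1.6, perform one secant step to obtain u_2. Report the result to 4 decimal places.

1.5505

g(1.5) = -0.607466, g(1.6) = 0.594852
u_2 = 1.600000 − 0.594852·(1.600000 − 1.500000) / (0.594852 − (-0.607466)) = 1.600000 − (0.059485)/(1.202318) = 1.550525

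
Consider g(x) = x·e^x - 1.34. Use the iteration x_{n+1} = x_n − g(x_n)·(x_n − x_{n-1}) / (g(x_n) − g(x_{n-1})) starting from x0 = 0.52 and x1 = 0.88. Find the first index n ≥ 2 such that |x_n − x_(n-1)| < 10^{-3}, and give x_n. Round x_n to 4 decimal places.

g(0.52) = -0.465346, g(0.88) = 0.781592
x2 = 0.880000 − 0.781592·(0.360000)/(1.246937) = 0.654349;  |Δ| = 0.225651
g(0.654349) = -0.081106
x3 = 0.654349 − (-0.081106)·(-0.225651)/(-0.862697) = 0.675563;  |Δ| = 0.021214
g(0.675563) = -0.012424
x4 = 0.675563 − (-0.012424)·(0.021214)/(0.068681) = 0.679401;  |Δ| = 0.003838
g(0.679401) = 0.000251
x5 = 0.679401 − 0.000251·(0.003838)/(0.012675) = 0.679325;  |Δ| = 0.000076
|x5 − x4| = 0.000076 < 10^{-3}

n = 5, x_n = 0.6793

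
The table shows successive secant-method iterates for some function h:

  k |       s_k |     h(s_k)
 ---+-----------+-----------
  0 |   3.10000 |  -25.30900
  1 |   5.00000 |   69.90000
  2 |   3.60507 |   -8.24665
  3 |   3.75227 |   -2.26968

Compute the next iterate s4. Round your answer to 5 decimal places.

s4 = 3.75227 − (-2.26968)·(3.75227 − 3.60507) / (-2.26968 − (-8.24665))
   = 3.75227 − (-0.3340969)/(5.9769700) = 3.8081674

3.80817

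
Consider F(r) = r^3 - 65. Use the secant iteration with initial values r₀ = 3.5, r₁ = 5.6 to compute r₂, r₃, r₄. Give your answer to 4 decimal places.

F(3.5) = -22.125000, F(5.6) = 110.616000
r₂ = 5.600000 − 110.616000·(5.600000 − 3.500000) / (110.616000 − (-22.125000)) = 5.600000 − (232.293600)/(132.741000) = 3.850024
F(3.850024) = -7.932320
r₃ = 3.850024 − (-7.932320)·(3.850024 − 5.600000) / (-7.932320 − 110.616000) = 3.850024 − (13.881371)/(-118.548320) = 3.967118
F(3.967118) = -2.565380
r₄ = 3.967118 − (-2.565380)·(3.967118 − 3.850024) / (-2.565380 − (-7.932320)) = 3.967118 − (-0.300392)/(5.366940) = 4.023089

3.8500, 3.9671, 4.0231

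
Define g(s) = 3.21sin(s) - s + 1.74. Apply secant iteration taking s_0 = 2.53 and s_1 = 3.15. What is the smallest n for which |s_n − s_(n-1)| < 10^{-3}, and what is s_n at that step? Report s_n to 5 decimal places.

g(2.53) = 1.0530926, g(3.15) = -1.4369873
s_2 = 3.1500000 − (-1.4369873)·(0.6200000)/(-2.4900799) = 2.7922074;  |Δ| = 0.3577926
g(2.7922074) = 0.0466406
s_3 = 2.7922074 − 0.0466406·(-0.3577926)/(1.4836278) = 2.8034553;  |Δ| = 0.0112479
g(2.8034553) = 0.0013996
s_4 = 2.8034553 − 0.0013996·(0.0112479)/(-0.0452409) = 2.8038033;  |Δ| = 0.0003480
|s_4 − s_3| = 0.0003480 < 10^{-3}

n = 4, s_n = 2.80380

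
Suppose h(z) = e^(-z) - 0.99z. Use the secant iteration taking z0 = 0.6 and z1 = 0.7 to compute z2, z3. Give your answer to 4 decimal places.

h(0.6) = -0.045188, h(0.7) = -0.196415
z2 = 0.700000 − (-0.196415)·(0.700000 − 0.600000) / (-0.196415 − (-0.045188)) = 0.700000 − (-0.019641)/(-0.151226) = 0.570119
h(0.570119) = 0.001041
z3 = 0.570119 − 0.001041·(0.570119 − 0.700000) / (0.001041 − (-0.196415)) = 0.570119 − (-0.000135)/(0.197455) = 0.570803

0.5701, 0.5708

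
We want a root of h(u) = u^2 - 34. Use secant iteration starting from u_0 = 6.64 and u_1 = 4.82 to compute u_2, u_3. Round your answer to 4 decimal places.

5.7596, 5.8378

h(6.64) = 10.089600, h(4.82) = -10.767600
u_2 = 4.820000 − (-10.767600)·(4.820000 − 6.640000) / (-10.767600 − 10.089600) = 4.820000 − (19.597032)/(-20.857200) = 5.759581
h(5.759581) = -0.827225
u_3 = 5.759581 − (-0.827225)·(5.759581 − 4.820000) / (-0.827225 − (-10.767600)) = 5.759581 − (-0.777245)/(9.940375) = 5.837772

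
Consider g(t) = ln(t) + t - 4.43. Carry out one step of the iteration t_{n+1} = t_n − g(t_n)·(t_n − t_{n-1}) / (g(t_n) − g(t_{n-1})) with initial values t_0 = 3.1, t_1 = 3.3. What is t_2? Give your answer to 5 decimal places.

g(3.1) = -0.1985979, g(3.3) = 0.0639225
t_2 = 3.3000000 − 0.0639225·(3.3000000 − 3.1000000) / (0.0639225 − (-0.1985979)) = 3.3000000 − (0.0127845)/(0.2625204) = 3.2513009

3.25130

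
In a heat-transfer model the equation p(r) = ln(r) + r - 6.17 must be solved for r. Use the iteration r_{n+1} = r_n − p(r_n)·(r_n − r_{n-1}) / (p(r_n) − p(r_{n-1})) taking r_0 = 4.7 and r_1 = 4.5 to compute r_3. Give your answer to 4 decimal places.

p(4.7) = 0.077563, p(4.5) = -0.165923
r_2 = 4.500000 − (-0.165923)·(4.500000 − 4.700000) / (-0.165923 − 0.077563) = 4.500000 − (0.033185)/(-0.243485) = 4.636290
p(4.636290) = 0.000204
r_3 = 4.636290 − 0.000204·(4.636290 − 4.500000) / (0.000204 − (-0.165923)) = 4.636290 − (0.000028)/(0.166127) = 4.636122

4.6361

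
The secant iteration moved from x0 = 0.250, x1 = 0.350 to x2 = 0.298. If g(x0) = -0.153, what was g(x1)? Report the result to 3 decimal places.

0.166

The secant line through (0.250, -0.153) and (0.350, g(x1)) crosses zero at x2 = 0.298.
So (0.250, -0.153), (0.350, g(x1)), (0.298, 0) are collinear:
g(x1) = -0.153 · (0.350 − 0.298) / (0.250 − 0.298) = -0.153 · (0.05200)/(-0.04800) = 0.16575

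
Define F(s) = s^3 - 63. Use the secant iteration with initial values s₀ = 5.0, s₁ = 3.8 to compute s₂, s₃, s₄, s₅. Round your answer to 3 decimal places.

3.939, 3.981, 3.979, 3.979

F(5.0) = 62.00000, F(3.8) = -8.12800
s₂ = 3.80000 − (-8.12800)·(3.80000 − 5.00000) / (-8.12800 − 62.00000) = 3.80000 − (9.75360)/(-70.12800) = 3.93908
F(3.93908) = -1.87972
s₃ = 3.93908 − (-1.87972)·(3.93908 − 3.80000) / (-1.87972 − (-8.12800)) = 3.93908 − (-0.26144)/(6.24828) = 3.98092
F(3.98092) = 0.08872
s₄ = 3.98092 − 0.08872·(3.98092 − 3.93908) / (0.08872 − (-1.87972)) = 3.98092 − (0.00371)/(1.96844) = 3.97904
F(3.97904) = -0.00090
s₅ = 3.97904 − (-0.00090)·(3.97904 − 3.98092) / (-0.00090 − 0.08872) = 3.97904 − (0.00000)/(-0.08962) = 3.97906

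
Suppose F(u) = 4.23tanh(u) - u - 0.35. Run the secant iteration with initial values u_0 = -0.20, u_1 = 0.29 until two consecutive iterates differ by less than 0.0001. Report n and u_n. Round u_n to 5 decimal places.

F(-0.20) = -0.9848976, F(0.29) = 0.5534303
u_2 = 0.2900000 − 0.5534303·(0.4900000)/(1.5383279) = 0.1137171;  |Δ| = 0.1762829
F(0.1137171) = 0.0152436
u_3 = 0.1137171 − 0.0152436·(-0.1762829)/(-0.5381867) = 0.1087241;  |Δ| = 0.0049930
F(0.1087241) = -0.0006247
u_4 = 0.1087241 − (-0.0006247)·(-0.0049930)/(-0.0158683) = 0.1089207;  |Δ| = 0.0001966
F(0.1089207) = 0.0000004
u_5 = 0.1089207 − 0.0000004·(0.0001966)/(0.0006252) = 0.1089206;  |Δ| = 0.0000001
|u_5 − u_4| = 0.0000001 < 0.0001

n = 5, u_n = 0.10892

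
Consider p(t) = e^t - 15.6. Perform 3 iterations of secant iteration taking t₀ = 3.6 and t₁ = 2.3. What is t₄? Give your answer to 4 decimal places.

2.7435

p(3.6) = 20.998234, p(2.3) = -5.625818
t₂ = 2.300000 − (-5.625818)·(2.300000 − 3.600000) / (-5.625818 − 20.998234) = 2.300000 − (7.313563)/(-26.624052) = 2.574698
p(2.574698) = -2.472653
t₃ = 2.574698 − (-2.472653)·(2.574698 − 2.300000) / (-2.472653 − (-5.625818)) = 2.574698 − (-0.679232)/(3.153164) = 2.790110
p(2.790110) = 0.682817
t₄ = 2.790110 − 0.682817·(2.790110 − 2.574698) / (0.682817 − (-2.472653)) = 2.790110 − (0.147088)/(3.155470) = 2.743497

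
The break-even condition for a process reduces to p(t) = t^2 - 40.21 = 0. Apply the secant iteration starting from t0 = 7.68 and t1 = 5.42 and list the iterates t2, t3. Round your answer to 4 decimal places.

6.2470, 6.3486

p(7.68) = 18.772400, p(5.42) = -10.833600
t2 = 5.420000 − (-10.833600)·(5.420000 − 7.680000) / (-10.833600 − 18.772400) = 5.420000 − (24.483936)/(-29.606000) = 6.246992
p(6.246992) = -1.185086
t3 = 6.246992 − (-1.185086)·(6.246992 − 5.420000) / (-1.185086 − (-10.833600)) = 6.246992 − (-0.980057)/(9.648514) = 6.348568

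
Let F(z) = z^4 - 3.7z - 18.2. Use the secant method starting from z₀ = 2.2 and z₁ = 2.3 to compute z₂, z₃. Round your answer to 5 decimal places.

2.26958, 2.27105

F(2.2) = -2.9144000, F(2.3) = 1.2741000
z₂ = 2.3000000 − 1.2741000·(2.3000000 − 2.2000000) / (1.2741000 − (-2.9144000)) = 2.3000000 − (0.1274100)/(4.1885000) = 2.2695810
F(2.2695810) = -0.0646704
z₃ = 2.2695810 − (-0.0646704)·(2.2695810 − 2.3000000) / (-0.0646704 − 1.2741000) = 2.2695810 − (0.0019672)/(-1.3387704) = 2.2710504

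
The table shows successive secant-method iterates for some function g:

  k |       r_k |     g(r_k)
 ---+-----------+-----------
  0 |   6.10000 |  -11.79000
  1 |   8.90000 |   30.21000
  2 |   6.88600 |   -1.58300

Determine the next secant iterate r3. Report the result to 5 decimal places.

r3 = 6.88600 − (-1.58300)·(6.88600 − 8.90000) / (-1.58300 − 30.21000)
   = 6.88600 − (3.1881620)/(-31.7930000) = 6.9862787

6.98628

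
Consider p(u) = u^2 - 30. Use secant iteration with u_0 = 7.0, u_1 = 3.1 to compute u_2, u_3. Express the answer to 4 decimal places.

5.1188, 5.5809

p(7.0) = 19.000000, p(3.1) = -20.390000
u_2 = 3.100000 − (-20.390000)·(3.100000 − 7.000000) / (-20.390000 − 19.000000) = 3.100000 − (79.521000)/(-39.390000) = 5.118812
p(5.118812) = -3.797765
u_3 = 5.118812 − (-3.797765)·(5.118812 − 3.100000) / (-3.797765 − (-20.390000)) = 5.118812 − (-7.666973)/(16.592235) = 5.580894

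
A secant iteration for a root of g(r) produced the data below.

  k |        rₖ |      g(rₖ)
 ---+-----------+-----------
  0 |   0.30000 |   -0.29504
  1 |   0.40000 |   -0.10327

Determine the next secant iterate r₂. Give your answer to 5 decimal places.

r₂ = 0.40000 − (-0.10327)·(0.40000 − 0.30000) / (-0.10327 − (-0.29504))
   = 0.40000 − (-0.0103270)/(0.1917700) = 0.4538510

0.45385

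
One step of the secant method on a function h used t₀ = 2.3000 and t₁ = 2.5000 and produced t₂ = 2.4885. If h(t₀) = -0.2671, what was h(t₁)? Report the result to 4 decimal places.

0.0163

The secant line through (2.3000, -0.2671) and (2.5000, h(t₁)) crosses zero at t₂ = 2.4885.
So (2.3000, -0.2671), (2.5000, h(t₁)), (2.4885, 0) are collinear:
h(t₁) = -0.2671 · (2.5000 − 2.4885) / (2.3000 − 2.4885) = -0.2671 · (0.011500)/(-0.188500) = 0.016295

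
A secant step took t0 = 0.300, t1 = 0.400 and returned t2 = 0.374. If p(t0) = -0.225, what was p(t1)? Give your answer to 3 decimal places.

0.079

The secant line through (0.300, -0.225) and (0.400, p(t1)) crosses zero at t2 = 0.374.
So (0.300, -0.225), (0.400, p(t1)), (0.374, 0) are collinear:
p(t1) = -0.225 · (0.400 − 0.374) / (0.300 − 0.374) = -0.225 · (0.02600)/(-0.07400) = 0.07905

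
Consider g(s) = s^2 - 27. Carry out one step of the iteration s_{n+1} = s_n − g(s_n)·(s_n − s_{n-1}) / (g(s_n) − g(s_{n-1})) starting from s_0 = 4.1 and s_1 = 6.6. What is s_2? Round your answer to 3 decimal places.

g(4.1) = -10.19000, g(6.6) = 16.56000
s_2 = 6.60000 − 16.56000·(6.60000 − 4.10000) / (16.56000 − (-10.19000)) = 6.60000 − (41.40000)/(26.75000) = 5.05234

5.052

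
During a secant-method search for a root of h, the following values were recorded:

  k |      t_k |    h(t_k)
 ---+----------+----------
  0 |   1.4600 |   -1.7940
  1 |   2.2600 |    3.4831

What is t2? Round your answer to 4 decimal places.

t2 = 2.2600 − 3.4831·(2.2600 − 1.4600) / (3.4831 − (-1.7940))
   = 2.2600 − (2.786480)/(5.277100) = 1.731968

1.7320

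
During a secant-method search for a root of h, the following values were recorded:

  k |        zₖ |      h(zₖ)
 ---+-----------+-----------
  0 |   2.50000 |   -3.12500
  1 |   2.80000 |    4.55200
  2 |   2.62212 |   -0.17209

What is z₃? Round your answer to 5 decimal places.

2.62860

z₃ = 2.62212 − (-0.17209)·(2.62212 − 2.80000) / (-0.17209 − 4.55200)
   = 2.62212 − (0.0306114)/(-4.7240900) = 2.6285998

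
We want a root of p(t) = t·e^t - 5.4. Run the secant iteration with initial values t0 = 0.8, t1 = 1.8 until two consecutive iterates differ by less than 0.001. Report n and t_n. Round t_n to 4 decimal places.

p(0.8) = -3.619567, p(1.8) = 5.489365
t2 = 1.800000 − 5.489365·(1.000000)/(9.108933) = 1.197365;  |Δ| = 0.602635
p(1.197365) = -1.435073
t3 = 1.197365 − (-1.435073)·(-0.602635)/(-6.924438) = 1.322259;  |Δ| = 0.124895
p(1.322259) = -0.439031
t4 = 1.322259 − (-0.439031)·(0.124895)/(0.996042) = 1.377310;  |Δ| = 0.055051
p(1.377310) = 0.059963
t5 = 1.377310 − 0.059963·(0.055051)/(0.498994) = 1.370695;  |Δ| = 0.006615
p(1.370695) = -0.002089
t6 = 1.370695 − (-0.002089)·(-0.006615)/(-0.062051) = 1.370917;  |Δ| = 0.000223
|t6 − t5| = 0.000223 < 0.001

n = 6, t_n = 1.3709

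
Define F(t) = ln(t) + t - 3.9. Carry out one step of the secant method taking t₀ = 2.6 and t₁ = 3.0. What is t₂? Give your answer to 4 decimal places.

F(2.6) = -0.344489, F(3.0) = 0.198612
t₂ = 3.000000 − 0.198612·(3.000000 − 2.600000) / (0.198612 − (-0.344489)) = 3.000000 − (0.079445)/(0.543101) = 2.853720

2.8537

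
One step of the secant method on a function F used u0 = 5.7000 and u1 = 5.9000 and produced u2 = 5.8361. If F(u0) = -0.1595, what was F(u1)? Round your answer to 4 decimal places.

0.0749

The secant line through (5.7000, -0.1595) and (5.9000, F(u1)) crosses zero at u2 = 5.8361.
So (5.7000, -0.1595), (5.9000, F(u1)), (5.8361, 0) are collinear:
F(u1) = -0.1595 · (5.9000 − 5.8361) / (5.7000 − 5.8361) = -0.1595 · (0.063900)/(-0.136100) = 0.074886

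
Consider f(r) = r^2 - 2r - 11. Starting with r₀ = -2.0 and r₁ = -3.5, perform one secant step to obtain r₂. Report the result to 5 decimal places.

-2.40000

f(-2.0) = -3.0000000, f(-3.5) = 8.2500000
r₂ = -3.5000000 − 8.2500000·(-3.5000000 − (-2.0000000)) / (8.2500000 − (-3.0000000)) = -3.5000000 − (-12.3750000)/(11.2500000) = -2.4000000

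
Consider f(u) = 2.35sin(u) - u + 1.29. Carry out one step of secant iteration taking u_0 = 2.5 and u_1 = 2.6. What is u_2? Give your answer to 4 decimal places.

2.5666

f(2.5) = 0.196410, f(2.6) = -0.098572
u_2 = 2.600000 − (-0.098572)·(2.600000 − 2.500000) / (-0.098572 − 0.196410) = 2.600000 − (-0.009857)/(-0.294981) = 2.566584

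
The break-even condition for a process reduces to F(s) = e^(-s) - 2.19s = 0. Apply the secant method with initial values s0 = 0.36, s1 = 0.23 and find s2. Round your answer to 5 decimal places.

0.32909

F(0.36) = -0.0907237, F(0.23) = 0.2908336
s2 = 0.2300000 − 0.2908336·(0.2300000 − 0.3600000) / (0.2908336 − (-0.0907237)) = 0.2300000 − (-0.0378084)/(0.3815573) = 0.3290896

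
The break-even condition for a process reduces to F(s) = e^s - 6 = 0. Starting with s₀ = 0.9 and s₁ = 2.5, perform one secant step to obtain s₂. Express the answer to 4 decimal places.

1.4826

F(0.9) = -3.540397, F(2.5) = 6.182494
s₂ = 2.500000 − 6.182494·(2.500000 − 0.900000) / (6.182494 − (-3.540397)) = 2.500000 − (9.891990)/(9.722891) = 1.482608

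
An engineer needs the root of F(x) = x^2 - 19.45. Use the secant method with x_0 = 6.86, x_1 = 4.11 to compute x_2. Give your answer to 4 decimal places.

4.3432

F(6.86) = 27.609600, F(4.11) = -2.557900
x_2 = 4.110000 − (-2.557900)·(4.110000 − 6.860000) / (-2.557900 − 27.609600) = 4.110000 − (7.034225)/(-30.167500) = 4.343172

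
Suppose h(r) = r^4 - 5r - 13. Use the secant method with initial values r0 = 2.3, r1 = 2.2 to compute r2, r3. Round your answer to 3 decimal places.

2.214, 2.215

h(2.3) = 3.48410, h(2.2) = -0.57440
r2 = 2.20000 − (-0.57440)·(2.20000 − 2.30000) / (-0.57440 − 3.48410) = 2.20000 − (0.05744)/(-4.05850) = 2.21415
h(2.21415) = -0.03652
r3 = 2.21415 − (-0.03652)·(2.21415 − 2.20000) / (-0.03652 − (-0.57440)) = 2.21415 − (-0.00052)/(0.53788) = 2.21511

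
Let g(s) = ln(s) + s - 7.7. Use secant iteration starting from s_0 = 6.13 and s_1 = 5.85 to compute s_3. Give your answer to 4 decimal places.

g(6.13) = 0.243195, g(5.85) = -0.083558
s_2 = 5.850000 − (-0.083558)·(5.850000 − 6.130000) / (-0.083558 − 0.243195) = 5.850000 − (0.023396)/(-0.326753) = 5.921602
g(5.921602) = 0.000210
s_3 = 5.921602 − 0.000210·(5.921602 − 5.850000) / (0.000210 − (-0.083558)) = 5.921602 − (0.000015)/(0.083768) = 5.921423

5.9214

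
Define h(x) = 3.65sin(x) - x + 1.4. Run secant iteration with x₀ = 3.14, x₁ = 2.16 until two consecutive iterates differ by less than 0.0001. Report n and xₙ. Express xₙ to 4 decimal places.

h(3.14) = -1.734187, h(2.16) = 2.274550
x₂ = 2.160000 − 2.274550·(-0.980000)/(4.008736) = 2.716050;  |Δ| = 0.556050
h(2.716050) = 0.190724
x₃ = 2.716050 − 0.190724·(0.556050)/(-2.083825) = 2.766943;  |Δ| = 0.050893
h(2.766943) = -0.031239
x₄ = 2.766943 − (-0.031239)·(0.050893)/(-0.221964) = 2.759781;  |Δ| = 0.007163
h(2.759781) = 0.000219
x₅ = 2.759781 − 0.000219·(-0.007163)/(0.031459) = 2.759830;  |Δ| = 0.000050
|x₅ − x₄| = 0.000050 < 0.0001

n = 5, xₙ = 2.7598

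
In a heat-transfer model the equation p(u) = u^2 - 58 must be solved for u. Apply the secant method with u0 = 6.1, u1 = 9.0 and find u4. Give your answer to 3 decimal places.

p(6.1) = -20.79000, p(9.0) = 23.00000
u2 = 9.00000 − 23.00000·(9.00000 − 6.10000) / (23.00000 − (-20.79000)) = 9.00000 − (66.70000)/(43.79000) = 7.47682
p(7.47682) = -2.09714
u3 = 7.47682 − (-2.09714)·(7.47682 − 9.00000) / (-2.09714 − 23.00000) = 7.47682 − (3.19433)/(-25.09714) = 7.60410
p(7.60410) = -0.17767
u4 = 7.60410 − (-0.17767)·(7.60410 − 7.47682) / (-0.17767 − (-2.09714)) = 7.60410 − (-0.02261)/(1.91948) = 7.61588

7.616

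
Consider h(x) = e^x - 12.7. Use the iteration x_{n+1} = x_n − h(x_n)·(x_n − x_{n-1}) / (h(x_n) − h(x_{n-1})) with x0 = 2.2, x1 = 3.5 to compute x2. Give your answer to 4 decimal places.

2.3983

h(2.2) = -3.674987, h(3.5) = 20.415452
x2 = 3.500000 − 20.415452·(3.500000 − 2.200000) / (20.415452 − (-3.674987)) = 3.500000 − (26.540088)/(24.090438) = 2.398314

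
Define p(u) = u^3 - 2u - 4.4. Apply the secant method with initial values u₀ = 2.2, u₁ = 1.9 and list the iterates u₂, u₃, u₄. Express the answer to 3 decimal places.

2.026, 2.040, 2.039

p(2.2) = 1.84800, p(1.9) = -1.34100
u₂ = 1.90000 − (-1.34100)·(1.90000 − 2.20000) / (-1.34100 − 1.84800) = 1.90000 − (0.40230)/(-3.18900) = 2.02615
p(2.02615) = -0.13435
u₃ = 2.02615 − (-0.13435)·(2.02615 − 1.90000) / (-0.13435 − (-1.34100)) = 2.02615 − (-0.01695)/(1.20665) = 2.04020
p(2.04020) = 0.01175
u₄ = 2.04020 − 0.01175·(2.04020 − 2.02615) / (0.01175 − (-0.13435)) = 2.04020 − (0.00017)/(0.14610) = 2.03907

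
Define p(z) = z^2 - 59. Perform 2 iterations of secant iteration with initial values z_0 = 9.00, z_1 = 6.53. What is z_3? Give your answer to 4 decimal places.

7.6891

p(9.00) = 22.000000, p(6.53) = -16.359100
z_2 = 6.530000 − (-16.359100)·(6.530000 − 9.000000) / (-16.359100 − 22.000000) = 6.530000 − (40.406977)/(-38.359100) = 7.583387
p(7.583387) = -1.492242
z_3 = 7.583387 − (-1.492242)·(7.583387 − 6.530000) / (-1.492242 − (-16.359100)) = 7.583387 − (-1.571908)/(14.866858) = 7.689119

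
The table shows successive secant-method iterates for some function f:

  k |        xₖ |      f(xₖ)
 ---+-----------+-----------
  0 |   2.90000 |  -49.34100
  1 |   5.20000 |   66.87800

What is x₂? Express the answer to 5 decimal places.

x₂ = 5.20000 − 66.87800·(5.20000 − 2.90000) / (66.87800 − (-49.34100))
   = 5.20000 − (153.8194000)/(116.2190000) = 3.8764694

3.87647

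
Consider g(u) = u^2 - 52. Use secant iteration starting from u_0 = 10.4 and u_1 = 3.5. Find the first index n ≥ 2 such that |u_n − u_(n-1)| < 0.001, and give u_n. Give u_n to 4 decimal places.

g(10.4) = 56.160000, g(3.5) = -39.750000
u_2 = 3.500000 − (-39.750000)·(-6.900000)/(-95.910000) = 6.359712;  |Δ| = 2.859712
g(6.359712) = -11.554060
u_3 = 6.359712 − (-11.554060)·(2.859712)/(28.195940) = 7.531558;  |Δ| = 1.171846
g(7.531558) = 4.724363
u_4 = 7.531558 − 4.724363·(1.171846)/(16.278424) = 7.191462;  |Δ| = 0.340096
g(7.191462) = -0.282875
u_5 = 7.191462 − (-0.282875)·(-0.340096)/(-5.007238) = 7.210675;  |Δ| = 0.019213
g(7.210675) = -0.006165
u_6 = 7.210675 − (-0.006165)·(0.019213)/(0.276709) = 7.211103;  |Δ| = 0.000428
|u_6 − u_5| = 0.000428 < 0.001

n = 6, u_n = 7.2111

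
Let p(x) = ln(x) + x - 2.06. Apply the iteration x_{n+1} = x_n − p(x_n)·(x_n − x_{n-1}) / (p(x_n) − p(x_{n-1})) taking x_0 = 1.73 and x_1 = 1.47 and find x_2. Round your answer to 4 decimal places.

p(1.73) = 0.218121, p(1.47) = -0.204738
x_2 = 1.470000 − (-0.204738)·(1.470000 − 1.730000) / (-0.204738 − 0.218121) = 1.470000 − (0.053232)/(-0.422859) = 1.595885

1.5959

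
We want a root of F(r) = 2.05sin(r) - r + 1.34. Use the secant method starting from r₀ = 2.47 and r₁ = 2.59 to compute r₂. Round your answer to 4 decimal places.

F(2.47) = 0.145579, F(2.59) = -0.175709
r₂ = 2.590000 − (-0.175709)·(2.590000 − 2.470000) / (-0.175709 − 0.145579) = 2.590000 − (-0.021085)/(-0.321288) = 2.524373

2.5244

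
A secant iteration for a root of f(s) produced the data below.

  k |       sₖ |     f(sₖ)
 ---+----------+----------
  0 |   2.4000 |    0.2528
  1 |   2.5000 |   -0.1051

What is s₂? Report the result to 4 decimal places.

s₂ = 2.5000 − (-0.1051)·(2.5000 − 2.4000) / (-0.1051 − 0.2528)
   = 2.5000 − (-0.010510)/(-0.357900) = 2.470634

2.4706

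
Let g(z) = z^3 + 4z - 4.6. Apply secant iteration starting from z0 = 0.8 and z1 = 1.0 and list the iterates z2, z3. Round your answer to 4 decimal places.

0.9379, 0.9413

g(0.8) = -0.888000, g(1.0) = 0.400000
z2 = 1.000000 − 0.400000·(1.000000 − 0.800000) / (0.400000 − (-0.888000)) = 1.000000 − (0.080000)/(1.288000) = 0.937888
g(0.937888) = -0.023449
z3 = 0.937888 − (-0.023449)·(0.937888 − 1.000000) / (-0.023449 − 0.400000) = 0.937888 − (0.001456)/(-0.423449) = 0.941328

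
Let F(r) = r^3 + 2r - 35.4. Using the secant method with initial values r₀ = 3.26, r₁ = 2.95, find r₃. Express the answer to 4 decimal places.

3.0810

F(3.26) = 5.765976, F(2.95) = -3.827625
r₂ = 2.950000 − (-3.827625)·(2.950000 − 3.260000) / (-3.827625 − 5.765976) = 2.950000 − (1.186564)/(-9.593601) = 3.073683
F(3.073683) = -0.213935
r₃ = 3.073683 − (-0.213935)·(3.073683 − 2.950000) / (-0.213935 − (-3.827625)) = 3.073683 − (-0.026460)/(3.613690) = 3.081005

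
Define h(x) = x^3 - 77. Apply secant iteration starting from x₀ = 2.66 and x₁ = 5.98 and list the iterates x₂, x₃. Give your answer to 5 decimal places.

h(2.66) = -58.1789040, h(5.98) = 136.8471920
x₂ = 5.9800000 − 136.8471920·(5.9800000 − 2.6600000) / (136.8471920 − (-58.1789040)) = 5.9800000 − (454.3326774)/(195.0260960) = 3.6504006
h(3.6504006) = -28.3568625
x₃ = 3.6504006 − (-28.3568625)·(3.6504006 − 5.9800000) / (-28.3568625 − 136.8471920) = 3.6504006 − (66.0601301)/(-165.2040545) = 4.0502705

3.65040, 4.05027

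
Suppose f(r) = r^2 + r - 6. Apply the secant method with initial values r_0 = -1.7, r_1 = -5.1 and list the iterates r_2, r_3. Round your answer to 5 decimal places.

f(-1.7) = -4.8100000, f(-5.1) = 14.9100000
r_2 = -5.1000000 − 14.9100000·(-5.1000000 − (-1.7000000)) / (14.9100000 − (-4.8100000)) = -5.1000000 − (-50.6940000)/(19.7200000) = -2.5293103
f(-2.5293103) = -2.1318995
r_3 = -2.5293103 − (-2.1318995)·(-2.5293103 − (-5.1000000)) / (-2.1318995 − 14.9100000) = -2.5293103 − (-5.4804521)/(-17.0418995) = -2.8508973

-2.52931, -2.85090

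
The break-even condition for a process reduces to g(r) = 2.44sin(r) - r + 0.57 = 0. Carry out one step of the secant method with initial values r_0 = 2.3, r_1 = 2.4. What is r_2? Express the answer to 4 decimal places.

g(2.3) = 0.089521, g(2.4) = -0.181870
r_2 = 2.400000 − (-0.181870)·(2.400000 − 2.300000) / (-0.181870 − 0.089521) = 2.400000 − (-0.018187)/(-0.271391) = 2.332986

2.3330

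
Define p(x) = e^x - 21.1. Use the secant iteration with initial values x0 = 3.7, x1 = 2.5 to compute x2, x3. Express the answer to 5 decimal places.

2.87860, 3.10215

p(3.7) = 19.3473044, p(2.5) = -8.9175060
x2 = 2.5000000 − (-8.9175060)·(2.5000000 − 3.7000000) / (-8.9175060 − 19.3473044) = 2.5000000 − (10.7010072)/(-28.2648104) = 2.8785982
p(2.8785982) = -3.3106808
x3 = 2.8785982 − (-3.3106808)·(2.8785982 − 2.5000000) / (-3.3106808 − (-8.9175060)) = 2.8785982 − (-1.2534179)/(5.6068252) = 3.1021504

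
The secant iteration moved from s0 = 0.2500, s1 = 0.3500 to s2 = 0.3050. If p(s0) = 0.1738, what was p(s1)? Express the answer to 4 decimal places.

-0.1422

The secant line through (0.2500, 0.1738) and (0.3500, p(s1)) crosses zero at s2 = 0.3050.
So (0.2500, 0.1738), (0.3500, p(s1)), (0.3050, 0) are collinear:
p(s1) = 0.1738 · (0.3500 − 0.3050) / (0.2500 − 0.3050) = 0.1738 · (0.045000)/(-0.055000) = -0.142200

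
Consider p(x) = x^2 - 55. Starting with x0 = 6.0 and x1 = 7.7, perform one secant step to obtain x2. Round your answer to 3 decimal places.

p(6.0) = -19.00000, p(7.7) = 4.29000
x2 = 7.70000 − 4.29000·(7.70000 − 6.00000) / (4.29000 − (-19.00000)) = 7.70000 − (7.29300)/(23.29000) = 7.38686

7.387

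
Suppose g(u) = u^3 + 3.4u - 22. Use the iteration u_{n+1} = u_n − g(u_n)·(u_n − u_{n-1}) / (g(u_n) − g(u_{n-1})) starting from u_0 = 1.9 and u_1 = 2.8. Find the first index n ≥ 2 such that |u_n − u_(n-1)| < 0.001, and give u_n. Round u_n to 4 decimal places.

g(1.9) = -8.681000, g(2.8) = 9.472000
u_2 = 2.800000 − 9.472000·(0.900000)/(18.153000) = 2.330392;  |Δ| = 0.469608
g(2.330392) = -1.420951
u_3 = 2.330392 − (-1.420951)·(-0.469608)/(-10.892951) = 2.391651;  |Δ| = 0.061259
g(2.391651) = -0.188164
u_4 = 2.391651 − (-0.188164)·(0.061259)/(1.232787) = 2.401001;  |Δ| = 0.009350
g(2.401001) = 0.004703
u_5 = 2.401001 − 0.004703·(0.009350)/(0.192867) = 2.400773;  |Δ| = 0.000228
|u_5 − u_4| = 0.000228 < 0.001

n = 5, u_n = 2.4008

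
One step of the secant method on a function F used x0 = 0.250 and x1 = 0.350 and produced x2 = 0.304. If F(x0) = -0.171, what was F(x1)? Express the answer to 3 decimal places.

The secant line through (0.250, -0.171) and (0.350, F(x1)) crosses zero at x2 = 0.304.
So (0.250, -0.171), (0.350, F(x1)), (0.304, 0) are collinear:
F(x1) = -0.171 · (0.350 − 0.304) / (0.250 − 0.304) = -0.171 · (0.04600)/(-0.05400) = 0.14567

0.146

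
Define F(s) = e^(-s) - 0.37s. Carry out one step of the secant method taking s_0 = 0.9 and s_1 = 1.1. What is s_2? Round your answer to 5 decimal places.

0.99962

F(0.9) = 0.0735697, F(1.1) = -0.0741289
s_2 = 1.1000000 − (-0.0741289)·(1.1000000 − 0.9000000) / (-0.0741289 − 0.0735697) = 1.1000000 − (-0.0148258)/(-0.1476986) = 0.9996214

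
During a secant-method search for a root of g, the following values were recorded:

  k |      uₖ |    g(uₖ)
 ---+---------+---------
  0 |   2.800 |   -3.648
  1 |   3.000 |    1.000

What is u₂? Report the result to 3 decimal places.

u₂ = 3.000 − 1.000·(3.000 − 2.800) / (1.000 − (-3.648))
   = 3.000 − (0.20000)/(4.64800) = 2.95697

2.957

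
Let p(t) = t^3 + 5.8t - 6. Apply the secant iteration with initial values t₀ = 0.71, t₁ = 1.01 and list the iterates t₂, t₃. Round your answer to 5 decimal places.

p(0.71) = -1.5240890, p(1.01) = 0.8883010
t₂ = 1.0100000 − 0.8883010·(1.0100000 − 0.7100000) / (0.8883010 − (-1.5240890)) = 1.0100000 − (0.2664903)/(2.4123900) = 0.8995327
p(0.8995327) = -0.0548456
t₃ = 0.8995327 − (-0.0548456)·(0.8995327 − 1.0100000) / (-0.0548456 − 0.8883010) = 0.8995327 − (0.0060586)/(-0.9431466) = 0.9059565

0.89953, 0.90596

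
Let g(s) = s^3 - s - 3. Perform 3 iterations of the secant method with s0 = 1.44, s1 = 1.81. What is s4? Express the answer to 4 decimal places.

g(1.44) = -1.454016, g(1.81) = 1.119741
s2 = 1.810000 − 1.119741·(1.810000 − 1.440000) / (1.119741 − (-1.454016)) = 1.810000 − (0.414304)/(2.573757) = 1.649027
g(1.649027) = -0.164841
s3 = 1.649027 − (-0.164841)·(1.649027 − 1.810000) / (-0.164841 − 1.119741) = 1.649027 − (0.026535)/(-1.284582) = 1.669684
g(1.669684) = -0.014865
s4 = 1.669684 − (-0.014865)·(1.669684 − 1.649027) / (-0.014865 − (-0.164841)) = 1.669684 − (-0.000307)/(0.149976) = 1.671731

1.6717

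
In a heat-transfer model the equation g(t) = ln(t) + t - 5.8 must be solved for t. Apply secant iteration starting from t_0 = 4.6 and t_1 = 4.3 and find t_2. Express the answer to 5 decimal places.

g(4.6) = 0.3260563, g(4.3) = -0.0413850
t_2 = 4.3000000 − (-0.0413850)·(4.3000000 − 4.6000000) / (-0.0413850 − 0.3260563) = 4.3000000 − (0.0124155)/(-0.3674413) = 4.3337891

4.33379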